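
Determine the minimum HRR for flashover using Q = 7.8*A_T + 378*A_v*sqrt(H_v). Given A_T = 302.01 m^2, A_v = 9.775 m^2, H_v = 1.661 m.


7.8*A_T = 2355.678
sqrt(H_v) = 1.2888
378*A_v*sqrt(H_v) = 4762.0
Q = 2355.678 + 4762.0 = 7117.7 kW

7117.7 kW


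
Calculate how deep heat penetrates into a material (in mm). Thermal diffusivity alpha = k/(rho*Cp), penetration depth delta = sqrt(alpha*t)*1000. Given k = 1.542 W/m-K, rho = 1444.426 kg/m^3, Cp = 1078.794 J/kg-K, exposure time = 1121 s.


alpha = 1.542 / (1444.426 * 1078.794) = 9.8958e-07 m^2/s
alpha * t = 0.0011093
delta = sqrt(0.0011093) * 1000 = 33.306 mm

33.306 mm


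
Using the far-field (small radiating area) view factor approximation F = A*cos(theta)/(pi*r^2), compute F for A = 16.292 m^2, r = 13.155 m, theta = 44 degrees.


cos(44 deg) = 0.71934
pi*r^2 = 543.67
F = 16.292 * 0.71934 / 543.67 = 0.021556

0.021556


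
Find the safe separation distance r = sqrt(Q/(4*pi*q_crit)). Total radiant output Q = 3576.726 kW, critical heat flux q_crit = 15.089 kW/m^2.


4*pi*q_crit = 189.61
Q/(4*pi*q_crit) = 18.863
r = sqrt(18.863) = 4.3432 m

4.3432 m


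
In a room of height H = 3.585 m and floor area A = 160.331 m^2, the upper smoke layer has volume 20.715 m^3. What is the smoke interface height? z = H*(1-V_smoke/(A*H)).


V/(A*H) = 0.036039
1 - 0.036039 = 0.96396
z = 3.585 * 0.96396 = 3.4558 m

3.4558 m


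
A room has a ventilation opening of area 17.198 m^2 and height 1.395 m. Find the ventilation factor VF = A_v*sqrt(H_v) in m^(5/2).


sqrt(H_v) = 1.1811
VF = 17.198 * 1.1811 = 20.313 m^(5/2)

20.313 m^(5/2)


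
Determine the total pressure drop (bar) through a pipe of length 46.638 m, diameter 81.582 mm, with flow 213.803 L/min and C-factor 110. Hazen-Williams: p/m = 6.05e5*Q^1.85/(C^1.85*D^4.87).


Q^1.85 = 20442
C^1.85 = 5978.3
D^4.87 = 2.0392e+09
p/m = 0.0010145 bar/m
p_total = 0.0010145 * 46.638 = 0.047313 bar

0.047313 bar


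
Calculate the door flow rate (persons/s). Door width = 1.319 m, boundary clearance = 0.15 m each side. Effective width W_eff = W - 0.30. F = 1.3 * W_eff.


W_eff = 1.319 - 0.30 = 1.019 m
F = 1.3 * 1.019 = 1.3247 persons/s

1.3247 persons/s


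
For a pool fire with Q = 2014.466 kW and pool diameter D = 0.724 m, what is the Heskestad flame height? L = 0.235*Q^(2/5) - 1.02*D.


Q^(2/5) = 20.973
0.235 * Q^(2/5) = 4.9287
1.02 * D = 0.73848
L = 4.1902 m

4.1902 m


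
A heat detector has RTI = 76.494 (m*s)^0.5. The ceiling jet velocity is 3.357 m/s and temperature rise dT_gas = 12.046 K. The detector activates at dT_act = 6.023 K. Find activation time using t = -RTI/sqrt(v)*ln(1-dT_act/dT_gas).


dT_act/dT_gas = 0.5
ln(1 - 0.5) = -0.69315
t = -76.494 / sqrt(3.357) * -0.69315 = 28.939 s

28.939 s


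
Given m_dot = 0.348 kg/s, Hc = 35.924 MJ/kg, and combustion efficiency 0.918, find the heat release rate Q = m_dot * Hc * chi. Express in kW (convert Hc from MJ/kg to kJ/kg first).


Hc = 35.924 MJ/kg = 35.924 * 1000 kJ/kg = 35924 kJ/kg
Q = 0.348 kg/s * 35924 kJ/kg * 0.918 = 11476 kW

11476 kW


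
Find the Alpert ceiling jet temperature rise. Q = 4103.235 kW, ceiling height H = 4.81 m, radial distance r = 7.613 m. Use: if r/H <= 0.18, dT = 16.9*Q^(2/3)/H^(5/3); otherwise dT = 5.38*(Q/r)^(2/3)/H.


r/H = 7.613 / 4.81 = 1.5827
r/H > 0.18, so dT = 5.38*(Q/r)^(2/3)/H
Q/r = 538.98
(Q/r)^(2/3) = 66.229
dT = 5.38 * 66.229 / 4.81 = 74.077 K

74.077 K


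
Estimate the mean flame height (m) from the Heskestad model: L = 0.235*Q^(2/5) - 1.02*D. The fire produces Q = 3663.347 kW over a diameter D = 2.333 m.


Q^(2/5) = 26.641
0.235 * Q^(2/5) = 6.2606
1.02 * D = 2.3797
L = 3.8810 m

3.8810 m


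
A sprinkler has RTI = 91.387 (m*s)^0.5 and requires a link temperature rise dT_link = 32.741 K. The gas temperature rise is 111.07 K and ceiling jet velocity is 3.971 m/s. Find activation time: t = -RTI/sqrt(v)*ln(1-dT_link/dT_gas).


dT_link/dT_gas = 0.29478
ln(1 - 0.29478) = -0.34924
t = -91.387 / sqrt(3.971) * -0.34924 = 16.016 s

16.016 s


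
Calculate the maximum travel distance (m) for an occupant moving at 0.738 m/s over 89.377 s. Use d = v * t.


d = 0.738 * 89.377 = 65.960 m

65.960 m


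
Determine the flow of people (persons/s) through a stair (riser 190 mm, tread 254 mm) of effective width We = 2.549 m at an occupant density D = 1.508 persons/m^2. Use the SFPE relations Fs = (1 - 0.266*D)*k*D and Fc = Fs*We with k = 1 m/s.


1 - 0.266*D = 1 - 0.266*1.508 = 0.59887
Fs = 0.59887 * 1 * 1.508 = 0.90310 persons/(s*m)
Fc = 0.90310 * 2.549 = 2.3020 persons/s

2.3020 persons/s


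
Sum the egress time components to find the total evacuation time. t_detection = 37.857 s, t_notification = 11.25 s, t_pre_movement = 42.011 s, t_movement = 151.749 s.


Total = 37.857 + 11.25 + 42.011 + 151.749 = 242.867 s

242.867 s


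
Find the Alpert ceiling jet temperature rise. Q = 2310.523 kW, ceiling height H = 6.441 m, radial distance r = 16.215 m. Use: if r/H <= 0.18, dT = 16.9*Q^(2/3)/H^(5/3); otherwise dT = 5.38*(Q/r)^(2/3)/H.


r/H = 16.215 / 6.441 = 2.5175
r/H > 0.18, so dT = 5.38*(Q/r)^(2/3)/H
Q/r = 142.49
(Q/r)^(2/3) = 27.281
dT = 5.38 * 27.281 / 6.441 = 22.787 K

22.787 K


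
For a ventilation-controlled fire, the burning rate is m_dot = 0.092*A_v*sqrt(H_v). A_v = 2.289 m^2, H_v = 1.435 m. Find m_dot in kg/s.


sqrt(H_v) = 1.1979
m_dot = 0.092 * 2.289 * 1.1979 = 0.25227 kg/s

0.25227 kg/s


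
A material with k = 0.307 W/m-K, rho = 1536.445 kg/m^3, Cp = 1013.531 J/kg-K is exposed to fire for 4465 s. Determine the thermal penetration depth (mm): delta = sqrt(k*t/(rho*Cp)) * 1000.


alpha = 0.307 / (1536.445 * 1013.531) = 1.9714e-07 m^2/s
alpha * t = 0.00088025
delta = sqrt(0.00088025) * 1000 = 29.669 mm

29.669 mm


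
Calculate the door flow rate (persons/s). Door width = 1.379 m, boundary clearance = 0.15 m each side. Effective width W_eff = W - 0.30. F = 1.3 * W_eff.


W_eff = 1.379 - 0.30 = 1.079 m
F = 1.3 * 1.079 = 1.4027 persons/s

1.4027 persons/s


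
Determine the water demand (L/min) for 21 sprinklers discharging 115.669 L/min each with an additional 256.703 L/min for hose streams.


Sprinkler demand = 21 * 115.669 = 2429.049 L/min
Total = 2429.049 + 256.703 = 2685.752 L/min

2685.752 L/min


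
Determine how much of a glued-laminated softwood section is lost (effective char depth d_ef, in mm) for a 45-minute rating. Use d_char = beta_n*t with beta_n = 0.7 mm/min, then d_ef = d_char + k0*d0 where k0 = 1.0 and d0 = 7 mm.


d_char = 0.7 * 45 = 31.5 mm
d_ef = 31.5 + 1.0*7 = 38.5 mm

38.5 mm


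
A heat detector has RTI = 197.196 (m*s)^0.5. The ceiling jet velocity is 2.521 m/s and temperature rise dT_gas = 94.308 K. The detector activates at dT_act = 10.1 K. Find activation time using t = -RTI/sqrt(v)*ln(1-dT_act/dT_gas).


dT_act/dT_gas = 0.10710
ln(1 - 0.10710) = -0.11328
t = -197.196 / sqrt(2.521) * -0.11328 = 14.069 s

14.069 s


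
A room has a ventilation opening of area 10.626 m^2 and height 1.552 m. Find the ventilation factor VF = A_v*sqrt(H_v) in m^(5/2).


sqrt(H_v) = 1.2458
VF = 10.626 * 1.2458 = 13.238 m^(5/2)

13.238 m^(5/2)


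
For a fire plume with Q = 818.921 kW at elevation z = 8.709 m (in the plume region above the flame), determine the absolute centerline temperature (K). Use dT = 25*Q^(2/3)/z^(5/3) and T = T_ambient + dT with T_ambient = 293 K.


Q^(2/3) = 87.531
z^(5/3) = 36.865
dT = 25 * 87.531 / 36.865 = 59.359 K
T = 293 + 59.359 = 352.36 K

352.36 K


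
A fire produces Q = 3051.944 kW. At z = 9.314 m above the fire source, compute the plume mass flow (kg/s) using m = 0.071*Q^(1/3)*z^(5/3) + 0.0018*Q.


Q^(1/3) = 14.505
z^(5/3) = 41.231
First term = 0.071 * 14.505 * 41.231 = 42.463
Second term = 0.0018 * 3051.944 = 5.4935
m = 47.957 kg/s

47.957 kg/s


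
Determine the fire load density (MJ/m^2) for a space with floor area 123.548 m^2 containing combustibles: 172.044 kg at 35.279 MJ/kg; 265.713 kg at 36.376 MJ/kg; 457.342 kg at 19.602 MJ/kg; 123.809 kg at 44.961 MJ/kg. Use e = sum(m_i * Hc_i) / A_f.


Total energy = 172.044*35.279 + 265.713*36.376 + 457.342*19.602 + 123.809*44.961
= 6069.540 + 9665.576 + 8964.818 + 5566.576
= 30266.51 MJ
e = 30266.51 / 123.548 = 244.98 MJ/m^2

244.98 MJ/m^2


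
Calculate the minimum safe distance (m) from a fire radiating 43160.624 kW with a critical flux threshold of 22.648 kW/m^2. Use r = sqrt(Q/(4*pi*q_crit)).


4*pi*q_crit = 284.60
Q/(4*pi*q_crit) = 151.65
r = sqrt(151.65) = 12.315 m

12.315 m


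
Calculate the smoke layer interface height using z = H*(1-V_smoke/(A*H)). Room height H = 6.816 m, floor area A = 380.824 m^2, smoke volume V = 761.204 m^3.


V/(A*H) = 0.29326
1 - 0.29326 = 0.70674
z = 6.816 * 0.70674 = 4.8172 m

4.8172 m


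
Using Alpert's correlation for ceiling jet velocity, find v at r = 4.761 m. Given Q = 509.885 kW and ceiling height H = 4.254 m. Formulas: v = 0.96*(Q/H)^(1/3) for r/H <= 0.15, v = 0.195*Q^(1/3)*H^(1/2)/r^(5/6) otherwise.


r/H = 4.761 / 4.254 = 1.1192
r/H > 0.15, so v = 0.195*Q^(1/3)*H^(1/2)/r^(5/6)
Q^(1/3) = 7.9890
H^(1/2) = 2.0625
r^(5/6) = 3.6707
v = 0.195 * 7.9890 * 2.0625 / 3.6707 = 0.87534 m/s

0.87534 m/s


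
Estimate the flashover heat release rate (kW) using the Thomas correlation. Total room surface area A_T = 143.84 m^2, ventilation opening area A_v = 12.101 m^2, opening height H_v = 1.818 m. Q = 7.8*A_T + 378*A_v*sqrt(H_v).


7.8*A_T = 1121.952
sqrt(H_v) = 1.3483
378*A_v*sqrt(H_v) = 6167.5
Q = 1121.952 + 6167.5 = 7289.5 kW

7289.5 kW


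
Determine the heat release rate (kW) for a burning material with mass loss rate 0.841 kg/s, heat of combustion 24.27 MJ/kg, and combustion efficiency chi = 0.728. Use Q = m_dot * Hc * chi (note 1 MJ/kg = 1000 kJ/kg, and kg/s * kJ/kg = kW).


Hc = 24.27 MJ/kg = 24.27 * 1000 kJ/kg = 24270 kJ/kg
Q = 0.841 kg/s * 24270 kJ/kg * 0.728 = 14859 kW

14859 kW


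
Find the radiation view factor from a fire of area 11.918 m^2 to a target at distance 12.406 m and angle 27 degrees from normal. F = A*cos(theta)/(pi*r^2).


cos(27 deg) = 0.89101
pi*r^2 = 483.52
F = 11.918 * 0.89101 / 483.52 = 0.021962

0.021962


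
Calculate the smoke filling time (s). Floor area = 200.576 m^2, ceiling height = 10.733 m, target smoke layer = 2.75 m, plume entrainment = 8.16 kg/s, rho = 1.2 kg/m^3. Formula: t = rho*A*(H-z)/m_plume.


H - z = 7.983 m
t = 1.2 * 200.576 * 7.983 / 8.16 = 235.47 s

235.47 s


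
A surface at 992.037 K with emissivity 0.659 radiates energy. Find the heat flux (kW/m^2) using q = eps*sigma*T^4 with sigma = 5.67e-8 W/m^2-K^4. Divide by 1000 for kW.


T^4 = 9.6853e+11
q = 0.659 * 5.67e-8 * 9.6853e+11 / 1000 = 36.189 kW/m^2

36.189 kW/m^2


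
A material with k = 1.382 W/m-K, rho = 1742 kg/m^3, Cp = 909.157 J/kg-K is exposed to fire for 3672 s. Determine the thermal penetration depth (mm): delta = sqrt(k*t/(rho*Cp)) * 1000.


alpha = 1.382 / (1742 * 909.157) = 8.7261e-07 m^2/s
alpha * t = 0.0032042
delta = sqrt(0.0032042) * 1000 = 56.606 mm

56.606 mm


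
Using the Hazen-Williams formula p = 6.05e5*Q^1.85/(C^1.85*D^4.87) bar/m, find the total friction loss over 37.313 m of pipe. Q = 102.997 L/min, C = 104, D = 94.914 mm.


Q^1.85 = 5293.3
C^1.85 = 5389.0
D^4.87 = 4.2619e+09
p/m = 0.00013943 bar/m
p_total = 0.00013943 * 37.313 = 0.0052027 bar

0.0052027 bar


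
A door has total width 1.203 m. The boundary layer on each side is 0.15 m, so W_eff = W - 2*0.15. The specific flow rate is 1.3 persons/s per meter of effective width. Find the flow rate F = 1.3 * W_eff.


W_eff = 1.203 - 0.30 = 0.903 m
F = 1.3 * 0.903 = 1.1739 persons/s

1.1739 persons/s


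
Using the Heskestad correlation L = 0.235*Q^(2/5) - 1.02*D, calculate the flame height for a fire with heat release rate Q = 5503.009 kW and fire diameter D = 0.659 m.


Q^(2/5) = 31.350
0.235 * Q^(2/5) = 7.3673
1.02 * D = 0.67218
L = 6.6951 m

6.6951 m


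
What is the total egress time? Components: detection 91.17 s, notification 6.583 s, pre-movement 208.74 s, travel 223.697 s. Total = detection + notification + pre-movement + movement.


Total = 91.17 + 6.583 + 208.74 + 223.697 = 530.19 s

530.19 s


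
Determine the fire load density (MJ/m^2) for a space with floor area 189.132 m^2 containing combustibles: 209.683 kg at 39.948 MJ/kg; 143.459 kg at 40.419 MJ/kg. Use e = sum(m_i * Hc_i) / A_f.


Total energy = 209.683*39.948 + 143.459*40.419
= 8376.416 + 5798.469
= 14174.89 MJ
e = 14174.89 / 189.132 = 74.947 MJ/m^2

74.947 MJ/m^2


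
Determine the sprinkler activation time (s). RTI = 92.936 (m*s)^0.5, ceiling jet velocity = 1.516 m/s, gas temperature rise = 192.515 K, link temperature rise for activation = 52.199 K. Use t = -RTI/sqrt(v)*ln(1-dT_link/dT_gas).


dT_link/dT_gas = 0.27114
ln(1 - 0.27114) = -0.31628
t = -92.936 / sqrt(1.516) * -0.31628 = 23.873 s

23.873 s


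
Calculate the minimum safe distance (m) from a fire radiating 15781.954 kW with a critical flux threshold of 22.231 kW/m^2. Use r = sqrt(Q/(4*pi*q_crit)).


4*pi*q_crit = 279.36
Q/(4*pi*q_crit) = 56.493
r = sqrt(56.493) = 7.5162 m

7.5162 m


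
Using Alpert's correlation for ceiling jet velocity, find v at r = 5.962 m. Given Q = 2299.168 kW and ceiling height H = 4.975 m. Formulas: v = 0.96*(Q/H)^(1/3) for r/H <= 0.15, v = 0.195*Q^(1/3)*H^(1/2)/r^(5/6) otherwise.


r/H = 5.962 / 4.975 = 1.1984
r/H > 0.15, so v = 0.195*Q^(1/3)*H^(1/2)/r^(5/6)
Q^(1/3) = 13.198
H^(1/2) = 2.2305
r^(5/6) = 4.4275
v = 0.195 * 13.198 * 2.2305 / 4.4275 = 1.2966 m/s

1.2966 m/s


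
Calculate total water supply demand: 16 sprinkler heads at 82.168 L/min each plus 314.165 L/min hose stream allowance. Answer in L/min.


Sprinkler demand = 16 * 82.168 = 1314.688 L/min
Total = 1314.688 + 314.165 = 1628.853 L/min

1628.853 L/min


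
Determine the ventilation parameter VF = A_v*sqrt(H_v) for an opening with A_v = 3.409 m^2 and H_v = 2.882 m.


sqrt(H_v) = 1.6976
VF = 3.409 * 1.6976 = 5.7873 m^(5/2)

5.7873 m^(5/2)


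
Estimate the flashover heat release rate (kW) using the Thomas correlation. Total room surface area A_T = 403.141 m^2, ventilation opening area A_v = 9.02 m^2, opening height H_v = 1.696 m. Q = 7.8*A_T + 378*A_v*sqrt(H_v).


7.8*A_T = 3144.5
sqrt(H_v) = 1.3023
378*A_v*sqrt(H_v) = 4440.3
Q = 3144.5 + 4440.3 = 7584.8 kW

7584.8 kW


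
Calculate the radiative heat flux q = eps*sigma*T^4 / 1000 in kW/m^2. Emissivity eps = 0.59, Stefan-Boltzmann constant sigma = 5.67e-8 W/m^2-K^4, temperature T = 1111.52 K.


T^4 = 1.5264e+12
q = 0.59 * 5.67e-8 * 1.5264e+12 / 1000 = 51.063 kW/m^2

51.063 kW/m^2


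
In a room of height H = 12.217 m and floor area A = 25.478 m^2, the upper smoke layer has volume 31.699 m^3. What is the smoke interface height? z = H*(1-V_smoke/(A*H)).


V/(A*H) = 0.10184
1 - 0.10184 = 0.89816
z = 12.217 * 0.89816 = 10.973 m

10.973 m


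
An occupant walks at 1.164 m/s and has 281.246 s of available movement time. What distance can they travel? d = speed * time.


d = 1.164 * 281.246 = 327.37 m

327.37 m


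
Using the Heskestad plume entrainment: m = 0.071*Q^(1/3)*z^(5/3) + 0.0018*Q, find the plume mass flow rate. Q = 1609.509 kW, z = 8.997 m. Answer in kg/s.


Q^(1/3) = 11.719
z^(5/3) = 38.919
First term = 0.071 * 11.719 * 38.919 = 32.383
Second term = 0.0018 * 1609.509 = 2.8971
m = 35.280 kg/s

35.280 kg/s


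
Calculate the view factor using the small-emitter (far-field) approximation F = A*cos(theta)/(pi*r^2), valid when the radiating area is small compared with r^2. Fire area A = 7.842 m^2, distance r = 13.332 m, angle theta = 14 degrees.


cos(14 deg) = 0.97030
pi*r^2 = 558.39
F = 7.842 * 0.97030 / 558.39 = 0.013627

0.013627


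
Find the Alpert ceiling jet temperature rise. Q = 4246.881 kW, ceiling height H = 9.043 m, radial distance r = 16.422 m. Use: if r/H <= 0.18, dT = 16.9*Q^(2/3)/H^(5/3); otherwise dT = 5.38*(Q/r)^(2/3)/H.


r/H = 16.422 / 9.043 = 1.8160
r/H > 0.18, so dT = 5.38*(Q/r)^(2/3)/H
Q/r = 258.61
(Q/r)^(2/3) = 40.591
dT = 5.38 * 40.591 / 9.043 = 24.149 K

24.149 K


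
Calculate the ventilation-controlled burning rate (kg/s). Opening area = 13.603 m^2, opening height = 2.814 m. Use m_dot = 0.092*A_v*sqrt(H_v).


sqrt(H_v) = 1.6775
m_dot = 0.092 * 13.603 * 1.6775 = 2.0993 kg/s

2.0993 kg/s


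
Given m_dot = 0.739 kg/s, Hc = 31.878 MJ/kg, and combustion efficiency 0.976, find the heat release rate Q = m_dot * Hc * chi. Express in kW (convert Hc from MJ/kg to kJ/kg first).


Hc = 31.878 MJ/kg = 31.878 * 1000 kJ/kg = 31878 kJ/kg
Q = 0.739 kg/s * 31878 kJ/kg * 0.976 = 22992 kW

22992 kW


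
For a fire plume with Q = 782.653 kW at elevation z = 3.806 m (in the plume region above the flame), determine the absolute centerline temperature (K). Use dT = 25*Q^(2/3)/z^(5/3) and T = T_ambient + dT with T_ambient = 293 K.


Q^(2/3) = 84.927
z^(5/3) = 9.2779
dT = 25 * 84.927 / 9.2779 = 228.84 K
T = 293 + 228.84 = 521.84 K

521.84 K


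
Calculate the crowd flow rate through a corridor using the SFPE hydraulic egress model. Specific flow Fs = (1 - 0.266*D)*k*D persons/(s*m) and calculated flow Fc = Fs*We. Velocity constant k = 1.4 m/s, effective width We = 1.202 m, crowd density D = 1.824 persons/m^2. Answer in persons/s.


1 - 0.266*D = 1 - 0.266*1.824 = 0.51482
Fs = 0.51482 * 1.4 * 1.824 = 1.3146 persons/(s*m)
Fc = 1.3146 * 1.202 = 1.5802 persons/s

1.5802 persons/s


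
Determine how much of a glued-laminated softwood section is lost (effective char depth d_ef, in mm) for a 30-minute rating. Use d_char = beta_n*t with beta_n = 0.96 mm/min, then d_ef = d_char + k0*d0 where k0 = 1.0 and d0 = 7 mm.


d_char = 0.96 * 30 = 28.8 mm
d_ef = 28.8 + 1.0*7 = 35.8 mm

35.8 mm


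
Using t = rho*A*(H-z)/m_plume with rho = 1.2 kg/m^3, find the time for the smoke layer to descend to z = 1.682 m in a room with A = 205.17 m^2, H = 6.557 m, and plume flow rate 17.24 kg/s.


H - z = 4.875 m
t = 1.2 * 205.17 * 4.875 / 17.24 = 69.620 s

69.620 s


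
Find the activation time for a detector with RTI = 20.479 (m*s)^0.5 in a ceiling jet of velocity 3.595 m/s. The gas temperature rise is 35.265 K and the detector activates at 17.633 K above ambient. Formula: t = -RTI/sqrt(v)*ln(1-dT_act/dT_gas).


dT_act/dT_gas = 0.50001
ln(1 - 0.50001) = -0.69318
t = -20.479 / sqrt(3.595) * -0.69318 = 7.4869 s

7.4869 s


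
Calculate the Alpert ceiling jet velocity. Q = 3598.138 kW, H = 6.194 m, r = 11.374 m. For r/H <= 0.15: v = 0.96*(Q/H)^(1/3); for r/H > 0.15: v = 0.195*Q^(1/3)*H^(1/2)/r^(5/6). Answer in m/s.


r/H = 11.374 / 6.194 = 1.8363
r/H > 0.15, so v = 0.195*Q^(1/3)*H^(1/2)/r^(5/6)
Q^(1/3) = 15.324
H^(1/2) = 2.4888
r^(5/6) = 7.5845
v = 0.195 * 15.324 * 2.4888 / 7.5845 = 0.98051 m/s

0.98051 m/s


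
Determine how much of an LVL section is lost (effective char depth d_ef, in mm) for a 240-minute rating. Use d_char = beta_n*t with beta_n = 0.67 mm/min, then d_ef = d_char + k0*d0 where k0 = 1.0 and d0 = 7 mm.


d_char = 0.67 * 240 = 160.8 mm
d_ef = 160.8 + 1.0*7 = 167.8 mm

167.8 mm


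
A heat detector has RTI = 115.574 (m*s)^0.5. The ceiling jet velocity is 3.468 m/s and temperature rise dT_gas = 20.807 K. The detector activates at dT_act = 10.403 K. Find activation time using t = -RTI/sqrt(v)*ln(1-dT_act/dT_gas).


dT_act/dT_gas = 0.49998
ln(1 - 0.49998) = -0.69310
t = -115.574 / sqrt(3.468) * -0.69310 = 43.015 s

43.015 s


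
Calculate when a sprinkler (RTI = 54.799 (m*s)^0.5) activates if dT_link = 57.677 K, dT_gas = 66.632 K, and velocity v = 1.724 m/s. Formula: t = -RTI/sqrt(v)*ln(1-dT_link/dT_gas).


dT_link/dT_gas = 0.86561
ln(1 - 0.86561) = -2.0070
t = -54.799 / sqrt(1.724) * -2.0070 = 83.762 s

83.762 s


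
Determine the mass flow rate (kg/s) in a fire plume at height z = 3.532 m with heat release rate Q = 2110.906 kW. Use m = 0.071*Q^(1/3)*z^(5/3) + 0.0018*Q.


Q^(1/3) = 12.828
z^(5/3) = 8.1916
First term = 0.071 * 12.828 * 8.1916 = 7.4607
Second term = 0.0018 * 2110.906 = 3.7996
m = 11.260 kg/s

11.260 kg/s


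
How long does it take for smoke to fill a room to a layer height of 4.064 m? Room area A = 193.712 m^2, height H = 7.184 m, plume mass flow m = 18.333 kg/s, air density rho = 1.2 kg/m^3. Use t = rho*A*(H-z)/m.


H - z = 3.12 m
t = 1.2 * 193.712 * 3.12 / 18.333 = 39.560 s

39.560 s


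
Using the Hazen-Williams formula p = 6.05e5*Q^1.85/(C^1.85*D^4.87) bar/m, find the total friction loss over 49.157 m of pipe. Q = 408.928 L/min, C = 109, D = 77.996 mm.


Q^1.85 = 67850
C^1.85 = 5878.1
D^4.87 = 1.6383e+09
p/m = 0.0042626 bar/m
p_total = 0.0042626 * 49.157 = 0.20953 bar

0.20953 bar


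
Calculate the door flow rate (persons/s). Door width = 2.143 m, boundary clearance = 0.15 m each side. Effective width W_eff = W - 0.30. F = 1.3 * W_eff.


W_eff = 2.143 - 0.30 = 1.843 m
F = 1.3 * 1.843 = 2.3959 persons/s

2.3959 persons/s


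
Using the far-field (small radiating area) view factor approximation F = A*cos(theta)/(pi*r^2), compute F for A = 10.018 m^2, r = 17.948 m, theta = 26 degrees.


cos(26 deg) = 0.89879
pi*r^2 = 1012.0
F = 10.018 * 0.89879 / 1012.0 = 0.0088973

0.0088973


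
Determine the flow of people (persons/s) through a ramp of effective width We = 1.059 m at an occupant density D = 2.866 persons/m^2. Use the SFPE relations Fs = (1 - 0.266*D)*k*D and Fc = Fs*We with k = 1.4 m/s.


1 - 0.266*D = 1 - 0.266*2.866 = 0.23764
Fs = 0.23764 * 1.4 * 2.866 = 0.95352 persons/(s*m)
Fc = 0.95352 * 1.059 = 1.0098 persons/s

1.0098 persons/s


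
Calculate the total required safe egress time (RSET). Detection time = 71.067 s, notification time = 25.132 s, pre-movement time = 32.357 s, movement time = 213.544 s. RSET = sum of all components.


Total = 71.067 + 25.132 + 32.357 + 213.544 = 342.1 s

342.1 s


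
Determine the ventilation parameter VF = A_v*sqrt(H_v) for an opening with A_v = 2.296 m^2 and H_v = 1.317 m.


sqrt(H_v) = 1.1476
VF = 2.296 * 1.1476 = 2.6349 m^(5/2)

2.6349 m^(5/2)


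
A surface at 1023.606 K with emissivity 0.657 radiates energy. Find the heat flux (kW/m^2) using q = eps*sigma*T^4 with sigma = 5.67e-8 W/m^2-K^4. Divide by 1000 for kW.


T^4 = 1.0978e+12
q = 0.657 * 5.67e-8 * 1.0978e+12 / 1000 = 40.896 kW/m^2

40.896 kW/m^2


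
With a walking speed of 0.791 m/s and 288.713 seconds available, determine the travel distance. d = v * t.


d = 0.791 * 288.713 = 228.37 m

228.37 m


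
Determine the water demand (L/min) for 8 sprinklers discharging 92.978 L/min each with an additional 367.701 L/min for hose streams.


Sprinkler demand = 8 * 92.978 = 743.824 L/min
Total = 743.824 + 367.701 = 1111.525 L/min

1111.525 L/min


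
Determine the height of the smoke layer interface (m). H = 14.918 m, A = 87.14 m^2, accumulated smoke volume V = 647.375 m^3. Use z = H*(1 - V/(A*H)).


V/(A*H) = 0.49800
1 - 0.49800 = 0.50200
z = 14.918 * 0.50200 = 7.4889 m

7.4889 m


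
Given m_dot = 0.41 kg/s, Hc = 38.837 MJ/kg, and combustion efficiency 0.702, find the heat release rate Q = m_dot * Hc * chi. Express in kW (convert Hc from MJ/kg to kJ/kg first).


Hc = 38.837 MJ/kg = 38.837 * 1000 kJ/kg = 38837 kJ/kg
Q = 0.41 kg/s * 38837 kJ/kg * 0.702 = 11178 kW

11178 kW


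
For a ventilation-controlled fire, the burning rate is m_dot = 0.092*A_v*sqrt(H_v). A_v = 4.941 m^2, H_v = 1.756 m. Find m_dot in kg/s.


sqrt(H_v) = 1.3251
m_dot = 0.092 * 4.941 * 1.3251 = 0.60237 kg/s

0.60237 kg/s


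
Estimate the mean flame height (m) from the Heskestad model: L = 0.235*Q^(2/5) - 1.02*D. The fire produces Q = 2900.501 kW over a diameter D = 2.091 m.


Q^(2/5) = 24.265
0.235 * Q^(2/5) = 5.7024
1.02 * D = 2.1328
L = 3.5696 m

3.5696 m


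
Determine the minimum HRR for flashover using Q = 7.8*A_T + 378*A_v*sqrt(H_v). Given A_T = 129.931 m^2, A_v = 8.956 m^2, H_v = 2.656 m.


7.8*A_T = 1013.5
sqrt(H_v) = 1.6297
378*A_v*sqrt(H_v) = 5517.2
Q = 1013.5 + 5517.2 = 6530.7 kW

6530.7 kW


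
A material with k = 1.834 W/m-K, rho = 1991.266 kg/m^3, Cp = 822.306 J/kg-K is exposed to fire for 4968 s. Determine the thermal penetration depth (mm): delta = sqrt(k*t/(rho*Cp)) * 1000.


alpha = 1.834 / (1991.266 * 822.306) = 1.1200e-06 m^2/s
alpha * t = 0.0055644
delta = sqrt(0.0055644) * 1000 = 74.595 mm

74.595 mm


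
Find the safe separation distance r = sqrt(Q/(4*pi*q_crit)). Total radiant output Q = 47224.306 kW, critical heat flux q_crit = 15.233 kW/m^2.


4*pi*q_crit = 191.42
Q/(4*pi*q_crit) = 246.70
r = sqrt(246.70) = 15.707 m

15.707 m


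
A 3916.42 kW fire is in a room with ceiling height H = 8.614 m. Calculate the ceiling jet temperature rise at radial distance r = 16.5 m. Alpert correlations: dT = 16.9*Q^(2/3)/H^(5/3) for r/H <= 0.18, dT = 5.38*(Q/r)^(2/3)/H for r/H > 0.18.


r/H = 16.5 / 8.614 = 1.9155
r/H > 0.18, so dT = 5.38*(Q/r)^(2/3)/H
Q/r = 237.36
(Q/r)^(2/3) = 38.336
dT = 5.38 * 38.336 / 8.614 = 23.943 K

23.943 K


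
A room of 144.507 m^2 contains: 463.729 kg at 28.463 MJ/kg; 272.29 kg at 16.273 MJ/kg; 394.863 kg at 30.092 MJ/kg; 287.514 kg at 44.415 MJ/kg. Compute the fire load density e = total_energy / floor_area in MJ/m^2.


Total energy = 463.729*28.463 + 272.29*16.273 + 394.863*30.092 + 287.514*44.415
= 13199.12 + 4430.975 + 11882.22 + 12769.93
= 42282.25 MJ
e = 42282.25 / 144.507 = 292.60 MJ/m^2

292.60 MJ/m^2


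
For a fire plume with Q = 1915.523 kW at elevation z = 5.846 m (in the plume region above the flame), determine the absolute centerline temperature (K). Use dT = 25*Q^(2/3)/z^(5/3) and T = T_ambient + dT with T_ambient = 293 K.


Q^(2/3) = 154.24
z^(5/3) = 18.971
dT = 25 * 154.24 / 18.971 = 203.25 K
T = 293 + 203.25 = 496.25 K

496.25 K


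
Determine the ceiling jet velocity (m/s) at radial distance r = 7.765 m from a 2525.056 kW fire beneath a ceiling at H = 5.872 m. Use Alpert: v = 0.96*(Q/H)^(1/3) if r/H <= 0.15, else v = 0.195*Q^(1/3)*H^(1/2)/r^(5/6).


r/H = 7.765 / 5.872 = 1.3224
r/H > 0.15, so v = 0.195*Q^(1/3)*H^(1/2)/r^(5/6)
Q^(1/3) = 13.617
H^(1/2) = 2.4232
r^(5/6) = 5.5180
v = 0.195 * 13.617 * 2.4232 / 5.5180 = 1.1661 m/s

1.1661 m/s


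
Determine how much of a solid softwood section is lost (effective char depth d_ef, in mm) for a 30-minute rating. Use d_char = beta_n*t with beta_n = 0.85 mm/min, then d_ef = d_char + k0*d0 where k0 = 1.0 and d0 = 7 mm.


d_char = 0.85 * 30 = 25.5 mm
d_ef = 25.5 + 1.0*7 = 32.5 mm

32.5 mm


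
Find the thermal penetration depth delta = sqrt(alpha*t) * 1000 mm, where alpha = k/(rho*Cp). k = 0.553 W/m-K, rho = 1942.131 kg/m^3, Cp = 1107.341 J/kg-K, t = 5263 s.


alpha = 0.553 / (1942.131 * 1107.341) = 2.5714e-07 m^2/s
alpha * t = 0.0013533
delta = sqrt(0.0013533) * 1000 = 36.787 mm

36.787 mm


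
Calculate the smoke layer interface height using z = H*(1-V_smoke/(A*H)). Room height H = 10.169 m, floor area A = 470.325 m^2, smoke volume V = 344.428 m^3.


V/(A*H) = 0.072015
1 - 0.072015 = 0.92799
z = 10.169 * 0.92799 = 9.4367 m

9.4367 m


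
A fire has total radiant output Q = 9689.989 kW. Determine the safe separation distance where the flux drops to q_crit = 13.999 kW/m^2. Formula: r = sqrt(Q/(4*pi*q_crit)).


4*pi*q_crit = 175.92
Q/(4*pi*q_crit) = 55.083
r = sqrt(55.083) = 7.4218 m

7.4218 m


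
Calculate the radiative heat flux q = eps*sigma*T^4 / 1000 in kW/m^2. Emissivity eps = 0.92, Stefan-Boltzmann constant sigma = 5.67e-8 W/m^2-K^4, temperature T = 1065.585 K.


T^4 = 1.2893e+12
q = 0.92 * 5.67e-8 * 1.2893e+12 / 1000 = 67.255 kW/m^2

67.255 kW/m^2


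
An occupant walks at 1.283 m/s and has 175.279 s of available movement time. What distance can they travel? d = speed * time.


d = 1.283 * 175.279 = 224.88 m

224.88 m


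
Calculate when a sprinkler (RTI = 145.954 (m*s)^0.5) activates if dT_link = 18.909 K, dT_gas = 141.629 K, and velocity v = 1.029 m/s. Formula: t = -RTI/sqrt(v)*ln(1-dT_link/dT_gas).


dT_link/dT_gas = 0.13351
ln(1 - 0.13351) = -0.14331
t = -145.954 / sqrt(1.029) * -0.14331 = 20.619 s

20.619 s


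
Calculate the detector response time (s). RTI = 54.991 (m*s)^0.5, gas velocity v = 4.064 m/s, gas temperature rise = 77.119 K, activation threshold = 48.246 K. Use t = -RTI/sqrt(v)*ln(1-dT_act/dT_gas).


dT_act/dT_gas = 0.62560
ln(1 - 0.62560) = -0.98244
t = -54.991 / sqrt(4.064) * -0.98244 = 26.799 s

26.799 s


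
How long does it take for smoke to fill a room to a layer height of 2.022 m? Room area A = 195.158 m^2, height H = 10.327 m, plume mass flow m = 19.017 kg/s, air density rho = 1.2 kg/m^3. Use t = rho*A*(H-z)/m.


H - z = 8.305 m
t = 1.2 * 195.158 * 8.305 / 19.017 = 102.27 s

102.27 s


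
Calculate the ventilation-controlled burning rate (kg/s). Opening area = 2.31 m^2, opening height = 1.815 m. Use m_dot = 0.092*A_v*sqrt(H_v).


sqrt(H_v) = 1.3472
m_dot = 0.092 * 2.31 * 1.3472 = 0.28631 kg/s

0.28631 kg/s


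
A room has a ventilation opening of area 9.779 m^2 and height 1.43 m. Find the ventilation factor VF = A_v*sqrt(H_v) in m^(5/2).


sqrt(H_v) = 1.1958
VF = 9.779 * 1.1958 = 11.694 m^(5/2)

11.694 m^(5/2)


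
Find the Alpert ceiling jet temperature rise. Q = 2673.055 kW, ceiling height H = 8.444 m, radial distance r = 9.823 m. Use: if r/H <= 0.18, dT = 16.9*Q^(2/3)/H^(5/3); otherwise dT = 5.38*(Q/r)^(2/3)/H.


r/H = 9.823 / 8.444 = 1.1633
r/H > 0.18, so dT = 5.38*(Q/r)^(2/3)/H
Q/r = 272.12
(Q/r)^(2/3) = 41.993
dT = 5.38 * 41.993 / 8.444 = 26.755 K

26.755 K


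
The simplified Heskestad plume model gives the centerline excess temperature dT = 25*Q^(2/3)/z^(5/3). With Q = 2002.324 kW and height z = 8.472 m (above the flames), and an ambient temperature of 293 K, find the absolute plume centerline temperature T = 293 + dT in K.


Q^(2/3) = 158.86
z^(5/3) = 35.208
dT = 25 * 158.86 / 35.208 = 112.80 K
T = 293 + 112.80 = 405.80 K

405.80 K


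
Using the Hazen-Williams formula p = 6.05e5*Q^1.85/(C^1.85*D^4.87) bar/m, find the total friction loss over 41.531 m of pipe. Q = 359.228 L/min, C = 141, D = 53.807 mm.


Q^1.85 = 53387
C^1.85 = 9463.6
D^4.87 = 2.6865e+08
p/m = 0.012704 bar/m
p_total = 0.012704 * 41.531 = 0.52762 bar

0.52762 bar


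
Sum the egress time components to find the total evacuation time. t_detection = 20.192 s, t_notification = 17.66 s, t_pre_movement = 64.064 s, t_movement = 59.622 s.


Total = 20.192 + 17.66 + 64.064 + 59.622 = 161.538 s

161.538 s


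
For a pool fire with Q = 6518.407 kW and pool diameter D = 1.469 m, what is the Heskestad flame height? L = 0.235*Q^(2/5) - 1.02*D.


Q^(2/5) = 33.547
0.235 * Q^(2/5) = 7.8836
1.02 * D = 1.4984
L = 6.3852 m

6.3852 m


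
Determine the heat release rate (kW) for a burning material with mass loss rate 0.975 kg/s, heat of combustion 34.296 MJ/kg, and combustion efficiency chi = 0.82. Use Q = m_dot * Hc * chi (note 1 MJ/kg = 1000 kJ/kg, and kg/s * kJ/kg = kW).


Hc = 34.296 MJ/kg = 34.296 * 1000 kJ/kg = 34296 kJ/kg
Q = 0.975 kg/s * 34296 kJ/kg * 0.82 = 27419.652 kW

27419.652 kW


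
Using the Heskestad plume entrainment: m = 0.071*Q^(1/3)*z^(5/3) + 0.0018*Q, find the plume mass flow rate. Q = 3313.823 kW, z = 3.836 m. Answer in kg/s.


Q^(1/3) = 14.909
z^(5/3) = 9.4001
First term = 0.071 * 14.909 * 9.4001 = 9.9502
Second term = 0.0018 * 3313.823 = 5.9649
m = 15.915 kg/s

15.915 kg/s


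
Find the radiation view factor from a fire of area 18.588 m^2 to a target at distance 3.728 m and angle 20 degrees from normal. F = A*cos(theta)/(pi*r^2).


cos(20 deg) = 0.93969
pi*r^2 = 43.662
F = 18.588 * 0.93969 / 43.662 = 0.40005

0.40005


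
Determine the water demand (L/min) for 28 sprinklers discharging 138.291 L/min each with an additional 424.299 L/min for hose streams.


Sprinkler demand = 28 * 138.291 = 3872.148 L/min
Total = 3872.148 + 424.299 = 4296.447 L/min

4296.447 L/min


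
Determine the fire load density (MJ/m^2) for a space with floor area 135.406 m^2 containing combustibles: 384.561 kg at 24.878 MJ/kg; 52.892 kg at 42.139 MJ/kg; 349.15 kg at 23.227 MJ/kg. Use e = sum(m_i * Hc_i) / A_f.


Total energy = 384.561*24.878 + 52.892*42.139 + 349.15*23.227
= 9567.109 + 2228.816 + 8109.707
= 19905.63 MJ
e = 19905.63 / 135.406 = 147.01 MJ/m^2

147.01 MJ/m^2


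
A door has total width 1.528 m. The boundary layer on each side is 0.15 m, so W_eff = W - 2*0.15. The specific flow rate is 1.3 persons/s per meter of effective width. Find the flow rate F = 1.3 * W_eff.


W_eff = 1.528 - 0.30 = 1.228 m
F = 1.3 * 1.228 = 1.5964 persons/s

1.5964 persons/s


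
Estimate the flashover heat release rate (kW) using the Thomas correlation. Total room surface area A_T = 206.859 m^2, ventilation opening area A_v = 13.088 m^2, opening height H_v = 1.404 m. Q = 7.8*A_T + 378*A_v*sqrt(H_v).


7.8*A_T = 1613.5
sqrt(H_v) = 1.1849
378*A_v*sqrt(H_v) = 5862.0
Q = 1613.5 + 5862.0 = 7475.5 kW

7475.5 kW


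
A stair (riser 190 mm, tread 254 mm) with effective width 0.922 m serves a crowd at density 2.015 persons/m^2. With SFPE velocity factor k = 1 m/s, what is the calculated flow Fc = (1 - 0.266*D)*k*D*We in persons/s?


1 - 0.266*D = 1 - 0.266*2.015 = 0.46401
Fs = 0.46401 * 1 * 2.015 = 0.93498 persons/(s*m)
Fc = 0.93498 * 0.922 = 0.86205 persons/s

0.86205 persons/s


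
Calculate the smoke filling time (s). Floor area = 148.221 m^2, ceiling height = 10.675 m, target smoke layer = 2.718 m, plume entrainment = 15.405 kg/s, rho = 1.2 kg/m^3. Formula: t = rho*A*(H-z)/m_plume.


H - z = 7.957 m
t = 1.2 * 148.221 * 7.957 / 15.405 = 91.871 s

91.871 s


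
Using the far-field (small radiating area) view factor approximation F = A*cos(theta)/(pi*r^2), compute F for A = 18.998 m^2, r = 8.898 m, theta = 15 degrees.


cos(15 deg) = 0.96593
pi*r^2 = 248.73
F = 18.998 * 0.96593 / 248.73 = 0.073776

0.073776


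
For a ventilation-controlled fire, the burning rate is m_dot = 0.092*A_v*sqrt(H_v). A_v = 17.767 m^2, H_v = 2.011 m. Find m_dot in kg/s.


sqrt(H_v) = 1.4181
m_dot = 0.092 * 17.767 * 1.4181 = 2.3180 kg/s

2.3180 kg/s


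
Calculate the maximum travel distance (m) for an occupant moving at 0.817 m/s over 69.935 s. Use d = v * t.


d = 0.817 * 69.935 = 57.137 m

57.137 m


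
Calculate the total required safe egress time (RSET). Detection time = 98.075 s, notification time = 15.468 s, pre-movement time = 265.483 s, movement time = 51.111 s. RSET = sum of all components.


Total = 98.075 + 15.468 + 265.483 + 51.111 = 430.137 s

430.137 s


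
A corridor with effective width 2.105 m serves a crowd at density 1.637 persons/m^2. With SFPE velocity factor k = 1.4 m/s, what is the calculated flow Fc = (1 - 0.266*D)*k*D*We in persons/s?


1 - 0.266*D = 1 - 0.266*1.637 = 0.56456
Fs = 0.56456 * 1.4 * 1.637 = 1.2939 persons/(s*m)
Fc = 1.2939 * 2.105 = 2.7236 persons/s

2.7236 persons/s


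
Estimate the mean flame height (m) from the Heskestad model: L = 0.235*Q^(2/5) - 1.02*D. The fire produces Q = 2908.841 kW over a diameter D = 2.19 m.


Q^(2/5) = 24.293
0.235 * Q^(2/5) = 5.7089
1.02 * D = 2.2338
L = 3.4751 m

3.4751 m


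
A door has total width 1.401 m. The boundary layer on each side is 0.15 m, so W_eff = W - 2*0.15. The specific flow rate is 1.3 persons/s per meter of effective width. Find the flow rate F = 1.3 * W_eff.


W_eff = 1.401 - 0.30 = 1.101 m
F = 1.3 * 1.101 = 1.4313 persons/s

1.4313 persons/s


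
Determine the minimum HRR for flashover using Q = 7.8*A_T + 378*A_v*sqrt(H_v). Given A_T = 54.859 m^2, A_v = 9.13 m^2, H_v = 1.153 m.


7.8*A_T = 427.90
sqrt(H_v) = 1.0738
378*A_v*sqrt(H_v) = 3705.8
Q = 427.90 + 3705.8 = 4133.7 kW

4133.7 kW


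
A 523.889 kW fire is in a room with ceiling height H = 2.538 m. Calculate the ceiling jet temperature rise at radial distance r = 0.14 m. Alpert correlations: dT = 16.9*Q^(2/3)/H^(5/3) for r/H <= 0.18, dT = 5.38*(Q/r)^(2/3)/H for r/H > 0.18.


r/H = 0.14 / 2.538 = 0.055162
r/H <= 0.18, so dT = 16.9*Q^(2/3)/H^(5/3)
Q^(2/3) = 64.987
H^(5/3) = 4.7223
dT = 16.9 * 64.987 / 4.7223 = 232.57 K

232.57 K


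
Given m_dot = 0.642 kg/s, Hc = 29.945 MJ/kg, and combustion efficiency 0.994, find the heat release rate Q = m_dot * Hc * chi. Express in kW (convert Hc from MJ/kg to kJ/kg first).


Hc = 29.945 MJ/kg = 29.945 * 1000 kJ/kg = 29945 kJ/kg
Q = 0.642 kg/s * 29945 kJ/kg * 0.994 = 19109 kW

19109 kW


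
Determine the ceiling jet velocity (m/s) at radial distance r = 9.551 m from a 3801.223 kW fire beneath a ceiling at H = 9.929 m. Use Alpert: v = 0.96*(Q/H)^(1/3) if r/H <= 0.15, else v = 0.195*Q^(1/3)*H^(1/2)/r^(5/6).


r/H = 9.551 / 9.929 = 0.96193
r/H > 0.15, so v = 0.195*Q^(1/3)*H^(1/2)/r^(5/6)
Q^(1/3) = 15.607
H^(1/2) = 3.1510
r^(5/6) = 6.5570
v = 0.195 * 15.607 * 3.1510 / 6.5570 = 1.4625 m/s

1.4625 m/s


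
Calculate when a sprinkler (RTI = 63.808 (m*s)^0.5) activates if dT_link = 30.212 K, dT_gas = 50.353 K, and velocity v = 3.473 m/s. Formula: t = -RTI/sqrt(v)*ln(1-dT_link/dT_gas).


dT_link/dT_gas = 0.60000
ln(1 - 0.60000) = -0.91630
t = -63.808 / sqrt(3.473) * -0.91630 = 31.373 s

31.373 s


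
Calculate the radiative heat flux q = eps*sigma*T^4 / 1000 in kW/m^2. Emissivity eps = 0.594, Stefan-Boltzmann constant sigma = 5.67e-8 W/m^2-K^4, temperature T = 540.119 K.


T^4 = 8.5106e+10
q = 0.594 * 5.67e-8 * 8.5106e+10 / 1000 = 2.8663 kW/m^2

2.8663 kW/m^2


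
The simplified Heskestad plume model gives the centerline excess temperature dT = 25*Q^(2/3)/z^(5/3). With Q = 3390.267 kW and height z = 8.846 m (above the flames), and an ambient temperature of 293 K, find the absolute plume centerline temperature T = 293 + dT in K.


Q^(2/3) = 225.68
z^(5/3) = 37.837
dT = 25 * 225.68 / 37.837 = 149.11 K
T = 293 + 149.11 = 442.11 K

442.11 K


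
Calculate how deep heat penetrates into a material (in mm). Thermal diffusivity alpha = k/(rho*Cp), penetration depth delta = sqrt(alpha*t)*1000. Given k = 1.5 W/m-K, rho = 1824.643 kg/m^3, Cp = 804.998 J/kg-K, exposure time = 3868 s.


alpha = 1.5 / (1824.643 * 804.998) = 1.0212e-06 m^2/s
alpha * t = 0.0039501
delta = sqrt(0.0039501) * 1000 = 62.850 mm

62.850 mm


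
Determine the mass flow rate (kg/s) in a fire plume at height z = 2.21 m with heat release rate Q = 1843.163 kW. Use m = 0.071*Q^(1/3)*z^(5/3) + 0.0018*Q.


Q^(1/3) = 12.261
z^(5/3) = 3.7496
First term = 0.071 * 12.261 * 3.7496 = 3.2641
Second term = 0.0018 * 1843.163 = 3.3177
m = 6.5818 kg/s

6.5818 kg/s


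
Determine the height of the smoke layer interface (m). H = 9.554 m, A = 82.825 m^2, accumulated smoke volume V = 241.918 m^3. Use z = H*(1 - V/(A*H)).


V/(A*H) = 0.30572
1 - 0.30572 = 0.69428
z = 9.554 * 0.69428 = 6.6332 m

6.6332 m


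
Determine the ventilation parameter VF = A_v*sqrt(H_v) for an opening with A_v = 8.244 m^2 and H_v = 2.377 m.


sqrt(H_v) = 1.5418
VF = 8.244 * 1.5418 = 12.710 m^(5/2)

12.710 m^(5/2)


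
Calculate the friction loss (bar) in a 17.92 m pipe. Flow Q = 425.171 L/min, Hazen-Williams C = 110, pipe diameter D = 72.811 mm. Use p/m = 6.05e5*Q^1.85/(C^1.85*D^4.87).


Q^1.85 = 72919
C^1.85 = 5978.3
D^4.87 = 1.1719e+09
p/m = 0.0062968 bar/m
p_total = 0.0062968 * 17.92 = 0.11284 bar

0.11284 bar


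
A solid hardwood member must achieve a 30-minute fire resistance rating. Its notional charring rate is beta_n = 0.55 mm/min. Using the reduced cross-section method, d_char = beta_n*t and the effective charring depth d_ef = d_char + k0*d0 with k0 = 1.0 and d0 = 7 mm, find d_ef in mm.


d_char = 0.55 * 30 = 16.5 mm
d_ef = 16.5 + 1.0*7 = 23.5 mm

23.5 mm


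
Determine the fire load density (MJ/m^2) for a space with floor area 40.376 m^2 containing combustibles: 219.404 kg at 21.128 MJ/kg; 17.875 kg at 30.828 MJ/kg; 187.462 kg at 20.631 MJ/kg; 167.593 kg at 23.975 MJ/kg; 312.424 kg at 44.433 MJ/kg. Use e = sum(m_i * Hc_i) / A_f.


Total energy = 219.404*21.128 + 17.875*30.828 + 187.462*20.631 + 167.593*23.975 + 312.424*44.433
= 4635.568 + 551.0505 + 3867.529 + 4018.042 + 13881.94
= 26954.12 MJ
e = 26954.12 / 40.376 = 667.58 MJ/m^2

667.58 MJ/m^2
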